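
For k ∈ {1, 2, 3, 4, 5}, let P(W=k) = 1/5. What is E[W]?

E[W] = Σ w·P(W=w)
 = 1·1/5 + 2·1/5 + 3·1/5 + 4·1/5 + 5·1/5
 = 1/5 + 2/5 + 3/5 + 4/5 + 1
 = 3

3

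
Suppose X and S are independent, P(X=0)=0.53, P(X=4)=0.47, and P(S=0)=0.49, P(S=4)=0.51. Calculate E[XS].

E[XS] = Σ_x Σ_s xs · P(X=x)P(S=s)
 = 0·0.2597 + 0·0.2703 + 0·0.2303 + 16·0.2397
 = 0 + 0 + 0 + 3.8352
 = 3.8352

3.8352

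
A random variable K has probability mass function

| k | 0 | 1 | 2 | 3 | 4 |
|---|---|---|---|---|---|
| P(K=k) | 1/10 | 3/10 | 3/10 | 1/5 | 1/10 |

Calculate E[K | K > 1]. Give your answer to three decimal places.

P(K > 1) = 3/10 + 1/5 + 1/10 = 3/5.
E[K | K > 1] = [2·3/10 + 3·1/5 + 4·1/10] / (3/5)
 = 8/5 / (3/5)
 = 8/3

2.667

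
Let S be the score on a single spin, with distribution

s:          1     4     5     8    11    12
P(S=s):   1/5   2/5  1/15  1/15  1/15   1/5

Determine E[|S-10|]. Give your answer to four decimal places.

E[|S-10|] = Σ |s-10|·P(S=s)
 = 9·1/5 + 6·2/5 + 5·1/15 + 2·1/15 + 1·1/15 + 2·1/5
 = 9/5 + 12/5 + 1/3 + 2/15 + 1/15 + 2/5
 = 77/15

5.1333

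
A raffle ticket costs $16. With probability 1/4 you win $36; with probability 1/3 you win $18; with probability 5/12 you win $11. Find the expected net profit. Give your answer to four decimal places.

E[payout] = 36·1/4 + 18·1/3 + 11·5/12
 = 9 + 6 + 55/12
 = 235/12
Net = 235/12 - 16 = 43/12

3.5833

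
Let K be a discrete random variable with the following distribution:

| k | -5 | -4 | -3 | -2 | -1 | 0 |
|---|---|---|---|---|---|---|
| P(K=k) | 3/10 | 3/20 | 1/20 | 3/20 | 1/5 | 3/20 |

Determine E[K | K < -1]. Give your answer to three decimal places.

-3.923

P(K < -1) = 3/10 + 3/20 + 1/20 + 3/20 = 13/20.
E[K | K < -1] = [(-5)·3/10 + (-4)·3/20 + (-3)·1/20 + (-2)·3/20] / (13/20)
 = -51/20 / (13/20)
 = -51/13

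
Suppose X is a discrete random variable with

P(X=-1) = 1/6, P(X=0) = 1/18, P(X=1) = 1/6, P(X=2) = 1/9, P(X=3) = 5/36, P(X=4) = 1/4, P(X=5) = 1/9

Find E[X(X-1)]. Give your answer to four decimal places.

6.6111

E[X(X-1)] = Σ x(x-1)·P(X=x)
 = 2·1/6 + 0·1/18 + 0·1/6 + 2·1/9 + 6·5/36 + 12·1/4 + 20·1/9
 = 1/3 + 0 + 0 + 2/9 + 5/6 + 3 + 20/9
 = 119/18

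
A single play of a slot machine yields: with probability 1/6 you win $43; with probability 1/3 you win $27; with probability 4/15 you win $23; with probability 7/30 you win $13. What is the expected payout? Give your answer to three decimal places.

E[payout] = 43·1/6 + 27·1/3 + 23·4/15 + 13·7/30
 = 43/6 + 9 + 92/15 + 91/30
 = 76/3

25.333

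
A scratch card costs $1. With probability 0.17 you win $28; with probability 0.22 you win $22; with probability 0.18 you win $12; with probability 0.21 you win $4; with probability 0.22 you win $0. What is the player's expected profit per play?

11.6

E[payout] = 28·0.17 + 22·0.22 + 12·0.18 + 4·0.21 + 0·0.22
 = 4.76 + 4.84 + 2.16 + 0.84 + 0
 = 12.6
Net = 12.6 - 1 = 11.6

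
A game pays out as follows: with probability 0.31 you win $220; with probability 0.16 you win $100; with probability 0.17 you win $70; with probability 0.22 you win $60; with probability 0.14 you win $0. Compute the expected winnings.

109.3

E[payout] = 220·0.31 + 100·0.16 + 70·0.17 + 60·0.22 + 0·0.14
 = 68.2 + 16 + 11.9 + 13.2 + 0
 = 109.3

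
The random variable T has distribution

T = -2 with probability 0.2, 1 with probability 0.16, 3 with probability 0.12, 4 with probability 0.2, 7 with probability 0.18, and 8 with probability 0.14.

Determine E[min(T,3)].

E[min(T,3)] = Σ min(t,3)·P(T=t)
 = (-2)·0.2 + 1·0.16 + 3·0.12 + 3·0.2 + 3·0.18 + 3·0.14
 = (-0.4) + 0.16 + 0.36 + 0.6 + 0.54 + 0.42
 = 1.68

1.68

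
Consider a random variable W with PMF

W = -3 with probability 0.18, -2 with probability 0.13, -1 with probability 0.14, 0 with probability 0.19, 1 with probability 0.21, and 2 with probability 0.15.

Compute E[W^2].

E[W^2] = Σ w^2·P(W=w)
 = 9·0.18 + 4·0.13 + 1·0.14 + 0·0.19 + 1·0.21 + 4·0.15
 = 1.62 + 0.52 + 0.14 + 0 + 0.21 + 0.6
 = 3.09

3.09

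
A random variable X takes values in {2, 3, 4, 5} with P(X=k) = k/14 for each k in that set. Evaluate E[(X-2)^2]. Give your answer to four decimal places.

4.5714

E[(X-2)^2] = Σ (x-2)^2·P(X=x)
 = 0·1/7 + 1·3/14 + 4·2/7 + 9·5/14
 = 0 + 3/14 + 8/7 + 45/14
 = 32/7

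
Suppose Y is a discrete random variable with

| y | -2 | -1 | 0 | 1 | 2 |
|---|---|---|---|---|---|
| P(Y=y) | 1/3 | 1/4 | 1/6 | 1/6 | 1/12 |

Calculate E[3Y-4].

E[3Y-4] = Σ (3y-4)·P(Y=y)
 = (-10)·1/3 + (-7)·1/4 + (-4)·1/6 + (-1)·1/6 + 2·1/12
 = (-10/3) + (-7/4) + (-2/3) + (-1/6) + 1/6
 = -23/4

-5.75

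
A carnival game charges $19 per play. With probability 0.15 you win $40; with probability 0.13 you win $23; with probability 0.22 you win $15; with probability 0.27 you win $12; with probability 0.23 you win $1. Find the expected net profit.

E[payout] = 40·0.15 + 23·0.13 + 15·0.22 + 12·0.27 + 1·0.23
 = 6 + 2.99 + 3.3 + 3.24 + 0.23
 = 15.76
Net = 15.76 - 19 = -3.24

-3.24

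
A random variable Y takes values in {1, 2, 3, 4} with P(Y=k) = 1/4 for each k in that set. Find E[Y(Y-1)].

E[Y(Y-1)] = Σ y(y-1)·P(Y=y)
 = 0·1/4 + 2·1/4 + 6·1/4 + 12·1/4
 = 0 + 1/2 + 3/2 + 3
 = 5

5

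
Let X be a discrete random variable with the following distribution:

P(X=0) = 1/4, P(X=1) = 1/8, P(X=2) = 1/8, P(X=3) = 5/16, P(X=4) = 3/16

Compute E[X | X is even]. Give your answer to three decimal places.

1.778

P(X is even) = 1/4 + 1/8 + 3/16 = 9/16.
E[X | X is even] = [0·1/4 + 2·1/8 + 4·3/16] / (9/16)
 = 1 / (9/16)
 = 16/9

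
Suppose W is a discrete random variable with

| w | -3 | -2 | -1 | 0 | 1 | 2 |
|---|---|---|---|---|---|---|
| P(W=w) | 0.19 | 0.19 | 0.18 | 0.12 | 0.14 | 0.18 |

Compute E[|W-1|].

E[|W-1|] = Σ |w-1|·P(W=w)
 = 4·0.19 + 3·0.19 + 2·0.18 + 1·0.12 + 0·0.14 + 1·0.18
 = 0.76 + 0.57 + 0.36 + 0.12 + 0 + 0.18
 = 1.99

1.99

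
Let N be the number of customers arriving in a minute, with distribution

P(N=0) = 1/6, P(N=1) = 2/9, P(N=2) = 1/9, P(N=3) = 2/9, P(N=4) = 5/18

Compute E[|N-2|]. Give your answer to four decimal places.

E[|N-2|] = Σ |n-2|·P(N=n)
 = 2·1/6 + 1·2/9 + 0·1/9 + 1·2/9 + 2·5/18
 = 1/3 + 2/9 + 0 + 2/9 + 5/9
 = 4/3

1.3333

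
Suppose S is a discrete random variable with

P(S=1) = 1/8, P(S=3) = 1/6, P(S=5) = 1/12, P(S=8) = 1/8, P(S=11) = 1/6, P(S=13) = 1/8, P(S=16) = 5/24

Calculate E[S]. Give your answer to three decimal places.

8.833

E[S] = Σ s·P(S=s)
 = 1·1/8 + 3·1/6 + 5·1/12 + 8·1/8 + 11·1/6 + 13·1/8 + 16·5/24
 = 1/8 + 1/2 + 5/12 + 1 + 11/6 + 13/8 + 10/3
 = 53/6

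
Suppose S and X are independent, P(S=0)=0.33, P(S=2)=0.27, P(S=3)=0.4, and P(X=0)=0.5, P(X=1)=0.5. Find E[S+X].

E[S+X] = Σ_s Σ_x (s+x) · P(S=s)P(X=x)
 = 0·0.165 + 1·0.165 + 2·0.135 + 3·0.135 + 3·0.2 + 4·0.2
 = 0 + 0.165 + 0.27 + 0.405 + 0.6 + 0.8
 = 2.24

2.24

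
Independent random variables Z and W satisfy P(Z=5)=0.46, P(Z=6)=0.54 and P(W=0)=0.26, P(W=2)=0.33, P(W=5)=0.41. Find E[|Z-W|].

2.83

E[|Z-W|] = Σ_z Σ_w |z-w| · P(Z=z)P(W=w)
 = 5·0.1196 + 3·0.1518 + 0·0.1886 + 6·0.1404 + 4·0.1782 + 1·0.2214
 = 0.598 + 0.4554 + 0 + 0.8424 + 0.7128 + 0.2214
 = 2.83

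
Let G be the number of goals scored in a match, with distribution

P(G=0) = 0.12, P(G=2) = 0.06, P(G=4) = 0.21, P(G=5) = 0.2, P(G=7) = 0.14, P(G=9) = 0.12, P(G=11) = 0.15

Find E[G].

E[G] = Σ g·P(G=g)
 = 0·0.12 + 2·0.06 + 4·0.21 + 5·0.2 + 7·0.14 + 9·0.12 + 11·0.15
 = 0 + 0.12 + 0.84 + 1 + 0.98 + 1.08 + 1.65
 = 5.67

5.67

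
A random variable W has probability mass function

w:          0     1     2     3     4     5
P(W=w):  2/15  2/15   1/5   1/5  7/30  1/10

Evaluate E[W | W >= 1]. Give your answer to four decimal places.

2.9615

P(W >= 1) = 2/15 + 1/5 + 1/5 + 7/30 + 1/10 = 13/15.
E[W | W >= 1] = [1·2/15 + 2·1/5 + 3·1/5 + 4·7/30 + 5·1/10] / (13/15)
 = 77/30 / (13/15)
 = 77/26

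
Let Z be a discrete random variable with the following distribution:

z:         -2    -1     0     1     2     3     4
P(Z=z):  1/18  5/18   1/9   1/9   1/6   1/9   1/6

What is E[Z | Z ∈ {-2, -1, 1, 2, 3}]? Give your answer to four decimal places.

0.5385

P(Z ∈ {-2, -1, 1, 2, 3}) = 1/18 + 5/18 + 1/9 + 1/6 + 1/9 = 13/18.
E[Z | Z ∈ {-2, -1, 1, 2, 3}] = [(-2)·1/18 + (-1)·5/18 + 1·1/9 + 2·1/6 + 3·1/9] / (13/18)
 = 7/18 / (13/18)
 = 7/13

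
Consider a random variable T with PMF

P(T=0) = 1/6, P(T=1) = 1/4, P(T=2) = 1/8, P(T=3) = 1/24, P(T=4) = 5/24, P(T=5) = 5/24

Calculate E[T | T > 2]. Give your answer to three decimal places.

4.364

P(T > 2) = 1/24 + 5/24 + 5/24 = 11/24.
E[T | T > 2] = [3·1/24 + 4·5/24 + 5·5/24] / (11/24)
 = 2 / (11/24)
 = 48/11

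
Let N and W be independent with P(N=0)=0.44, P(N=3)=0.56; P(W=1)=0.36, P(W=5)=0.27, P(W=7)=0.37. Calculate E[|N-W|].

3.4264

E[|N-W|] = Σ_n Σ_w |n-w| · P(N=n)P(W=w)
 = 1·0.1584 + 5·0.1188 + 7·0.1628 + 2·0.2016 + 2·0.1512 + 4·0.2072
 = 0.1584 + 0.594 + 1.1396 + 0.4032 + 0.3024 + 0.8288
 = 3.4264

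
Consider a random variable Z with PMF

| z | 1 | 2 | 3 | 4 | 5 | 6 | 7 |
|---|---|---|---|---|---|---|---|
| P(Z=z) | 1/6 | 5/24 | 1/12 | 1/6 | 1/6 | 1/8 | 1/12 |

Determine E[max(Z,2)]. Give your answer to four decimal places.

3.8333

E[max(Z,2)] = Σ max(z,2)·P(Z=z)
 = 2·1/6 + 2·5/24 + 3·1/12 + 4·1/6 + 5·1/6 + 6·1/8 + 7·1/12
 = 1/3 + 5/12 + 1/4 + 2/3 + 5/6 + 3/4 + 7/12
 = 23/6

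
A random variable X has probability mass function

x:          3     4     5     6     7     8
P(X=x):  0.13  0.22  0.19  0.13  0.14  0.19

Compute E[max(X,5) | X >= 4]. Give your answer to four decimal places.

6.1264

P(X >= 4) = 0.22 + 0.19 + 0.13 + 0.14 + 0.19 = 0.87.
E[max(X,5) | X >= 4] = [5·0.22 + 5·0.19 + 6·0.13 + 7·0.14 + 8·0.19] / 0.87
 = 5.33 / 0.87
 = 533/87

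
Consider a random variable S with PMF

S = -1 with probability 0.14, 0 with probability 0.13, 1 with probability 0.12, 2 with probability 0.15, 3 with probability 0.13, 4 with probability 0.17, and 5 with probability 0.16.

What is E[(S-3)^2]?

E[(S-3)^2] = Σ (s-3)^2·P(S=s)
 = 16·0.14 + 9·0.13 + 4·0.12 + 1·0.15 + 0·0.13 + 1·0.17 + 4·0.16
 = 2.24 + 1.17 + 0.48 + 0.15 + 0 + 0.17 + 0.64
 = 4.85

4.85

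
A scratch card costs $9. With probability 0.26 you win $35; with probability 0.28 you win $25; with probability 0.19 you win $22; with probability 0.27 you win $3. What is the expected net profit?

E[payout] = 35·0.26 + 25·0.28 + 22·0.19 + 3·0.27
 = 9.1 + 7 + 4.18 + 0.81
 = 21.09
Net = 21.09 - 9 = 12.09

12.09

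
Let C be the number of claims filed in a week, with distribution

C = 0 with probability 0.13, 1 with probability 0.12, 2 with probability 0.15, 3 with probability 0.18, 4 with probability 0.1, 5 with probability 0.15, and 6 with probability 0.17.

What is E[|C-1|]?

E[|C-1|] = Σ |c-1|·P(C=c)
 = 1·0.13 + 0·0.12 + 1·0.15 + 2·0.18 + 3·0.1 + 4·0.15 + 5·0.17
 = 0.13 + 0 + 0.15 + 0.36 + 0.3 + 0.6 + 0.85
 = 2.39

2.39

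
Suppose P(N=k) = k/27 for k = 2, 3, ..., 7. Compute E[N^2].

29

E[N^2] = Σ n^2·P(N=n)
 = 4·2/27 + 9·1/9 + 16·4/27 + 25·5/27 + 36·2/9 + 49·7/27
 = 8/27 + 1 + 64/27 + 125/27 + 8 + 343/27
 = 29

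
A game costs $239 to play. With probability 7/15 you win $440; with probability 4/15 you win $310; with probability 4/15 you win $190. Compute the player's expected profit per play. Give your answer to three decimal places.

E[payout] = 440·7/15 + 310·4/15 + 190·4/15
 = 616/3 + 248/3 + 152/3
 = 1016/3
Net = 1016/3 - 239 = 299/3

99.667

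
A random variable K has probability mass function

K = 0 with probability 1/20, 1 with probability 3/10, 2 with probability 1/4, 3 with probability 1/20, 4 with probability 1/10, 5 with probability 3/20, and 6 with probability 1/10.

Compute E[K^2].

10.7

E[K^2] = Σ k^2·P(K=k)
 = 0·1/20 + 1·3/10 + 4·1/4 + 9·1/20 + 16·1/10 + 25·3/20 + 36·1/10
 = 0 + 3/10 + 1 + 9/20 + 8/5 + 15/4 + 18/5
 = 107/10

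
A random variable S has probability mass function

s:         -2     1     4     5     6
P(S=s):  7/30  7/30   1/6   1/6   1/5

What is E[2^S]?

21.325

E[2^S] = Σ 2^s·P(S=s)
 = 1/4·7/30 + 2·7/30 + 16·1/6 + 32·1/6 + 64·1/5
 = 7/120 + 7/15 + 8/3 + 16/3 + 64/5
 = 853/40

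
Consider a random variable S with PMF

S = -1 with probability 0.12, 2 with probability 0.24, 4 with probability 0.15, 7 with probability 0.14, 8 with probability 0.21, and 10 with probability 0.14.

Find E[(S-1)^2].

28.74

E[(S-1)^2] = Σ (s-1)^2·P(S=s)
 = 4·0.12 + 1·0.24 + 9·0.15 + 36·0.14 + 49·0.21 + 81·0.14
 = 0.48 + 0.24 + 1.35 + 5.04 + 10.29 + 11.34
 = 28.74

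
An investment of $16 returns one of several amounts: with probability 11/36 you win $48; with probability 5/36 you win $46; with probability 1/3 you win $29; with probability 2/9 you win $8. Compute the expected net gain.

E[payout] = 48·11/36 + 46·5/36 + 29·1/3 + 8·2/9
 = 44/3 + 115/18 + 29/3 + 16/9
 = 65/2
Net = 65/2 - 16 = 33/2

16.5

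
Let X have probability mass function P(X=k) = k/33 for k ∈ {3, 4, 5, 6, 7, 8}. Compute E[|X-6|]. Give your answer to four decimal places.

1.3636

E[|X-6|] = Σ |x-6|·P(X=x)
 = 3·1/11 + 2·4/33 + 1·5/33 + 0·2/11 + 1·7/33 + 2·8/33
 = 3/11 + 8/33 + 5/33 + 0 + 7/33 + 16/33
 = 15/11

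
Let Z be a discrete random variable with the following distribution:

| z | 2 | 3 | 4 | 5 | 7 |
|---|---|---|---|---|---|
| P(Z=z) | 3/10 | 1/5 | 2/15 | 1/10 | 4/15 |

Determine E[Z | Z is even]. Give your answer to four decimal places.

P(Z is even) = 3/10 + 2/15 = 13/30.
E[Z | Z is even] = [2·3/10 + 4·2/15] / (13/30)
 = 17/15 / (13/30)
 = 34/13

2.6154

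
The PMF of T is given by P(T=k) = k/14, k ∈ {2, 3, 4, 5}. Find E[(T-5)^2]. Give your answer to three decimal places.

E[(T-5)^2] = Σ (t-5)^2·P(T=t)
 = 9·1/7 + 4·3/14 + 1·2/7 + 0·5/14
 = 9/7 + 6/7 + 2/7 + 0
 = 17/7

2.429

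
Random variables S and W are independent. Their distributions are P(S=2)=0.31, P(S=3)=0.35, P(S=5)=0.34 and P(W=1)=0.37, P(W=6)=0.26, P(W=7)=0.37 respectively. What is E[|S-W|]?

E[|S-W|] = Σ_s Σ_w |s-w| · P(S=s)P(W=w)
 = 1·0.1147 + 4·0.0806 + 5·0.1147 + 2·0.1295 + 3·0.091 + 4·0.1295 + 4·0.1258 + 1·0.0884 + 2·0.1258
 = 0.1147 + 0.3224 + 0.5735 + 0.259 + 0.273 + 0.518 + 0.5032 + 0.0884 + 0.2516
 = 2.9038

2.9038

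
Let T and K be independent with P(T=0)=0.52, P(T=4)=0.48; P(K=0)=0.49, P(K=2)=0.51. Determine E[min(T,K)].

E[min(T,K)] = Σ_t Σ_k min(t,k) · P(T=t)P(K=k)
 = 0·0.2548 + 0·0.2652 + 0·0.2352 + 2·0.2448
 = 0 + 0 + 0 + 0.4896
 = 0.4896

0.4896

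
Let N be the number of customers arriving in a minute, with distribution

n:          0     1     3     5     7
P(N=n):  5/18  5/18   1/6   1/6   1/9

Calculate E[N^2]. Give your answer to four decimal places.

11.3889

E[N^2] = Σ n^2·P(N=n)
 = 0·5/18 + 1·5/18 + 9·1/6 + 25·1/6 + 49·1/9
 = 0 + 5/18 + 3/2 + 25/6 + 49/9
 = 205/18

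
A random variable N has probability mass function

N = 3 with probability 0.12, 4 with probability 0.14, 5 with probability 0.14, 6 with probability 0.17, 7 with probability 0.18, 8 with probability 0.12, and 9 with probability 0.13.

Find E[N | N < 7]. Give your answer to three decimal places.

P(N < 7) = 0.12 + 0.14 + 0.14 + 0.17 = 0.57.
E[N | N < 7] = [3·0.12 + 4·0.14 + 5·0.14 + 6·0.17] / 0.57
 = 2.64 / 0.57
 = 88/19

4.632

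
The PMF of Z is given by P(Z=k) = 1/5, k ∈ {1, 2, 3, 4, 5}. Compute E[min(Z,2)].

1.8

E[min(Z,2)] = Σ min(z,2)·P(Z=z)
 = 1·1/5 + 2·1/5 + 2·1/5 + 2·1/5 + 2·1/5
 = 1/5 + 2/5 + 2/5 + 2/5 + 2/5
 = 9/5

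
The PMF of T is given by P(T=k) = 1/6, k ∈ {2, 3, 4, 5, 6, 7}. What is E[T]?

4.5

E[T] = Σ t·P(T=t)
 = 2·1/6 + 3·1/6 + 4·1/6 + 5·1/6 + 6·1/6 + 7·1/6
 = 1/3 + 1/2 + 2/3 + 5/6 + 1 + 7/6
 = 9/2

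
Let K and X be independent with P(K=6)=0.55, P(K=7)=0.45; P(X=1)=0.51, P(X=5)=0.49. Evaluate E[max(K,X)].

E[max(K,X)] = Σ_k Σ_x max(k,x) · P(K=k)P(X=x)
 = 6·0.2805 + 6·0.2695 + 7·0.2295 + 7·0.2205
 = 1.683 + 1.617 + 1.6065 + 1.5435
 = 6.45

6.45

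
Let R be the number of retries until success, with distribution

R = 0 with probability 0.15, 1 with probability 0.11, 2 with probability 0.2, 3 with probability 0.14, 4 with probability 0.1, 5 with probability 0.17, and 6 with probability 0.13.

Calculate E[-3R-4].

E[-3R-4] = Σ (-3r-4)·P(R=r)
 = (-4)·0.15 + (-7)·0.11 + (-10)·0.2 + (-13)·0.14 + (-16)·0.1 + (-19)·0.17 + (-22)·0.13
 = (-0.6) + (-0.77) + (-2) + (-1.82) + (-1.6) + (-3.23) + (-2.86)
 = -12.88

-12.88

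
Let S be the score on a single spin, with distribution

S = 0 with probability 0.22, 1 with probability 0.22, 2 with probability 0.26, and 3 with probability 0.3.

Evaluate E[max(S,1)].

1.86

E[max(S,1)] = Σ max(s,1)·P(S=s)
 = 1·0.22 + 1·0.22 + 2·0.26 + 3·0.3
 = 0.22 + 0.22 + 0.52 + 0.9
 = 1.86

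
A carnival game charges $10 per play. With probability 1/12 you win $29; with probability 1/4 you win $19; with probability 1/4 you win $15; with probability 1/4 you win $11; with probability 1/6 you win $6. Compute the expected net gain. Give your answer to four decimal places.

4.6667

E[payout] = 29·1/12 + 19·1/4 + 15·1/4 + 11·1/4 + 6·1/6
 = 29/12 + 19/4 + 15/4 + 11/4 + 1
 = 44/3
Net = 44/3 - 10 = 14/3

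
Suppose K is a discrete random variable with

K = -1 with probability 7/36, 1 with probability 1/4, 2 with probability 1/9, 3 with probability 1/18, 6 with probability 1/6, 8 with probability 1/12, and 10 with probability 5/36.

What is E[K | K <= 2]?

0.5

P(K <= 2) = 7/36 + 1/4 + 1/9 = 5/9.
E[K | K <= 2] = [(-1)·7/36 + 1·1/4 + 2·1/9] / (5/9)
 = 5/18 / (5/9)
 = 1/2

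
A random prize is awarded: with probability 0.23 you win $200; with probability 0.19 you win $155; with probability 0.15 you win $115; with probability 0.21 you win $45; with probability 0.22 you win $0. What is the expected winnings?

102.15

E[payout] = 200·0.23 + 155·0.19 + 115·0.15 + 45·0.21 + 0·0.22
 = 46 + 29.45 + 17.25 + 9.45 + 0
 = 102.15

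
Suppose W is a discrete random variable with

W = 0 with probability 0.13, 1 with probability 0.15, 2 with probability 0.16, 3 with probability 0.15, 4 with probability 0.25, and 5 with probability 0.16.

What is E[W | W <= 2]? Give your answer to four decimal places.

1.0682

P(W <= 2) = 0.13 + 0.15 + 0.16 = 0.44.
E[W | W <= 2] = [0·0.13 + 1·0.15 + 2·0.16] / 0.44
 = 0.47 / 0.44
 = 47/44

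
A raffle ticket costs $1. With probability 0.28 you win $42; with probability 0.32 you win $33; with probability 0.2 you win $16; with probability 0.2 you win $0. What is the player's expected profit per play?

E[payout] = 42·0.28 + 33·0.32 + 16·0.2 + 0·0.2
 = 11.76 + 10.56 + 3.2 + 0
 = 25.52
Net = 25.52 - 1 = 24.52

24.52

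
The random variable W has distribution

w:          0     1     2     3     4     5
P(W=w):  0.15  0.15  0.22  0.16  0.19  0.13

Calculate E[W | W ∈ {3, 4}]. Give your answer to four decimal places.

P(W ∈ {3, 4}) = 0.16 + 0.19 = 0.35.
E[W | W ∈ {3, 4}] = [3·0.16 + 4·0.19] / 0.35
 = 1.24 / 0.35
 = 124/35

3.5429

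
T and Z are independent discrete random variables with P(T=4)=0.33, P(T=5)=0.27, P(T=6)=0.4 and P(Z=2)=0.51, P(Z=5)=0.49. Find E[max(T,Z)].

E[max(T,Z)] = Σ_t Σ_z max(t,z) · P(T=t)P(Z=z)
 = 4·0.1683 + 5·0.1617 + 5·0.1377 + 5·0.1323 + 6·0.204 + 6·0.196
 = 0.6732 + 0.8085 + 0.6885 + 0.6615 + 1.224 + 1.176
 = 5.2317

5.2317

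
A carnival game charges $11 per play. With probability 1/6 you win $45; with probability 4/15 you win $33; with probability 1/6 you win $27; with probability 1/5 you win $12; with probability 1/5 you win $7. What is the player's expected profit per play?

E[payout] = 45·1/6 + 33·4/15 + 27·1/6 + 12·1/5 + 7·1/5
 = 15/2 + 44/5 + 9/2 + 12/5 + 7/5
 = 123/5
Net = 123/5 - 11 = 68/5

13.6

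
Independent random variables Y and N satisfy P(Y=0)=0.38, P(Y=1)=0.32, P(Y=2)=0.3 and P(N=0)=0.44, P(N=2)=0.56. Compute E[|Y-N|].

1.0096

E[|Y-N|] = Σ_y Σ_n |y-n| · P(Y=y)P(N=n)
 = 0·0.1672 + 2·0.2128 + 1·0.1408 + 1·0.1792 + 2·0.132 + 0·0.168
 = 0 + 0.4256 + 0.1408 + 0.1792 + 0.264 + 0
 = 1.0096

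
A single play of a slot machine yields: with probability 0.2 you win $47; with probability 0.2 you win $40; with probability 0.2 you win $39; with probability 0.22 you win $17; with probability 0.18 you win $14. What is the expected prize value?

E[payout] = 47·0.2 + 40·0.2 + 39·0.2 + 17·0.22 + 14·0.18
 = 9.4 + 8 + 7.8 + 3.74 + 2.52
 = 31.46

31.46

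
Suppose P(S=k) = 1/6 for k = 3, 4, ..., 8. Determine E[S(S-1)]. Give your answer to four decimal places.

E[S(S-1)] = Σ s(s-1)·P(S=s)
 = 6·1/6 + 12·1/6 + 20·1/6 + 30·1/6 + 42·1/6 + 56·1/6
 = 1 + 2 + 10/3 + 5 + 7 + 28/3
 = 83/3

27.6667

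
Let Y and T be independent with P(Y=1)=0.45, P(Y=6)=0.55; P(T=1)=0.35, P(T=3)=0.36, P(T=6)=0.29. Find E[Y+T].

E[Y+T] = Σ_y Σ_t (y+t) · P(Y=y)P(T=t)
 = 2·0.1575 + 4·0.162 + 7·0.1305 + 7·0.1925 + 9·0.198 + 12·0.1595
 = 0.315 + 0.648 + 0.9135 + 1.3475 + 1.782 + 1.914
 = 6.92

6.92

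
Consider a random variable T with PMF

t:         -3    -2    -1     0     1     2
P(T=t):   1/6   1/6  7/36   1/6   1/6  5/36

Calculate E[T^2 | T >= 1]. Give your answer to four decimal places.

2.3636

P(T >= 1) = 1/6 + 5/36 = 11/36.
E[T^2 | T >= 1] = [1·1/6 + 4·5/36] / (11/36)
 = 13/18 / (11/36)
 = 26/11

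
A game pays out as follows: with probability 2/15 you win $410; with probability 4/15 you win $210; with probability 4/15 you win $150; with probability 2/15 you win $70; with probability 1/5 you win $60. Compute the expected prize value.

172

E[payout] = 410·2/15 + 210·4/15 + 150·4/15 + 70·2/15 + 60·1/5
 = 164/3 + 56 + 40 + 28/3 + 12
 = 172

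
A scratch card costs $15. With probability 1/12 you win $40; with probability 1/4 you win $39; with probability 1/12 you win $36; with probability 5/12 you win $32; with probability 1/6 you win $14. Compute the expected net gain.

E[payout] = 40·1/12 + 39·1/4 + 36·1/12 + 32·5/12 + 14·1/6
 = 10/3 + 39/4 + 3 + 40/3 + 7/3
 = 127/4
Net = 127/4 - 15 = 67/4

16.75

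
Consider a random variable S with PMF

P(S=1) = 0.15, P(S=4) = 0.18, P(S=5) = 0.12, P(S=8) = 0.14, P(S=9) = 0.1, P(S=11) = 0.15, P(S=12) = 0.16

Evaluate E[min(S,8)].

5.87

E[min(S,8)] = Σ min(s,8)·P(S=s)
 = 1·0.15 + 4·0.18 + 5·0.12 + 8·0.14 + 8·0.1 + 8·0.15 + 8·0.16
 = 0.15 + 0.72 + 0.6 + 1.12 + 0.8 + 1.2 + 1.28
 = 5.87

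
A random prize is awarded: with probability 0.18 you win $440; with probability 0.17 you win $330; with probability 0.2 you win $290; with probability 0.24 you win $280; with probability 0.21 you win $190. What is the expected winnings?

300.4

E[payout] = 440·0.18 + 330·0.17 + 290·0.2 + 280·0.24 + 190·0.21
 = 79.2 + 56.1 + 58 + 67.2 + 39.9
 = 300.4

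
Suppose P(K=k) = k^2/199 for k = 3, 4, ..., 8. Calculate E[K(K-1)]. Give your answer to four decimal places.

37.5276

E[K(K-1)] = Σ k(k-1)·P(K=k)
 = 6·9/199 + 12·16/199 + 20·25/199 + 30·36/199 + 42·49/199 + 56·64/199
 = 54/199 + 192/199 + 500/199 + 1080/199 + 2058/199 + 3584/199
 = 7468/199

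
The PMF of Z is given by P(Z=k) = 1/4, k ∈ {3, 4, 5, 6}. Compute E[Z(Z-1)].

17

E[Z(Z-1)] = Σ z(z-1)·P(Z=z)
 = 6·1/4 + 12·1/4 + 20·1/4 + 30·1/4
 = 3/2 + 3 + 5 + 15/2
 = 17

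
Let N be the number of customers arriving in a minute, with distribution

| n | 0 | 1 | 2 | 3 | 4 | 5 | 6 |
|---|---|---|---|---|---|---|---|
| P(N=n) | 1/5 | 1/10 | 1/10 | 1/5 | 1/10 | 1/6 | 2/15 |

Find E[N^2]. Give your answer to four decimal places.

12.8667

E[N^2] = Σ n^2·P(N=n)
 = 0·1/5 + 1·1/10 + 4·1/10 + 9·1/5 + 16·1/10 + 25·1/6 + 36·2/15
 = 0 + 1/10 + 2/5 + 9/5 + 8/5 + 25/6 + 24/5
 = 193/15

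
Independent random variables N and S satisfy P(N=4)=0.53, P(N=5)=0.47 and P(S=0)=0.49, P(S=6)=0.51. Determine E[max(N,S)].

E[max(N,S)] = Σ_n Σ_s max(n,s) · P(N=n)P(S=s)
 = 4·0.2597 + 6·0.2703 + 5·0.2303 + 6·0.2397
 = 1.0388 + 1.6218 + 1.1515 + 1.4382
 = 5.2503

5.2503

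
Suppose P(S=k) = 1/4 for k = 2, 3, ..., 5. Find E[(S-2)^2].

E[(S-2)^2] = Σ (s-2)^2·P(S=s)
 = 0·1/4 + 1·1/4 + 4·1/4 + 9·1/4
 = 0 + 1/4 + 1 + 9/4
 = 7/2

3.5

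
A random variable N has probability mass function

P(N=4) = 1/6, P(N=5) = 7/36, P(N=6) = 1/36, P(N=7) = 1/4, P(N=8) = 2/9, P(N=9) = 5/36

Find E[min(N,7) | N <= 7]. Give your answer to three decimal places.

5.565

P(N <= 7) = 1/6 + 7/36 + 1/36 + 1/4 = 23/36.
E[min(N,7) | N <= 7] = [4·1/6 + 5·7/36 + 6·1/36 + 7·1/4] / (23/36)
 = 32/9 / (23/36)
 = 128/23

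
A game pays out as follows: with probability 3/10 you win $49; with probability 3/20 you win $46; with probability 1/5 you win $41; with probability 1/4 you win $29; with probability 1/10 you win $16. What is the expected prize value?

E[payout] = 49·3/10 + 46·3/20 + 41·1/5 + 29·1/4 + 16·1/10
 = 147/10 + 69/10 + 41/5 + 29/4 + 8/5
 = 773/20

38.65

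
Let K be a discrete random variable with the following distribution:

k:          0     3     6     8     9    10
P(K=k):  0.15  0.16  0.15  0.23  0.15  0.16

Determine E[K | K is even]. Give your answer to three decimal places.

P(K is even) = 0.15 + 0.15 + 0.23 + 0.16 = 0.69.
E[K | K is even] = [0·0.15 + 6·0.15 + 8·0.23 + 10·0.16] / 0.69
 = 4.34 / 0.69
 = 434/69

6.290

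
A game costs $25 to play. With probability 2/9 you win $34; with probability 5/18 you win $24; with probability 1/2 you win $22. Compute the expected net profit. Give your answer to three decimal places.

E[payout] = 34·2/9 + 24·5/18 + 22·1/2
 = 68/9 + 20/3 + 11
 = 227/9
Net = 227/9 - 25 = 2/9

0.222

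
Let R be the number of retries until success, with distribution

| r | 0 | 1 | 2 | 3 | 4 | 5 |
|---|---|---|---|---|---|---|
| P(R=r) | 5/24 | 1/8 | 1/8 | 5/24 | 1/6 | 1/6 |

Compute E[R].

E[R] = Σ r·P(R=r)
 = 0·5/24 + 1·1/8 + 2·1/8 + 3·5/24 + 4·1/6 + 5·1/6
 = 0 + 1/8 + 1/4 + 5/8 + 2/3 + 5/6
 = 5/2

2.5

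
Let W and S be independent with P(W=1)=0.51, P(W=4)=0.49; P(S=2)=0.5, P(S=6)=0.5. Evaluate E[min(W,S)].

E[min(W,S)] = Σ_w Σ_s min(w,s) · P(W=w)P(S=s)
 = 1·0.255 + 1·0.255 + 2·0.245 + 4·0.245
 = 0.255 + 0.255 + 0.49 + 0.98
 = 1.98

1.98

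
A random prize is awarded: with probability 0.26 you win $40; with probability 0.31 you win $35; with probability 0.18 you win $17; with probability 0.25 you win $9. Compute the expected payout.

26.56

E[payout] = 40·0.26 + 35·0.31 + 17·0.18 + 9·0.25
 = 10.4 + 10.85 + 3.06 + 2.25
 = 26.56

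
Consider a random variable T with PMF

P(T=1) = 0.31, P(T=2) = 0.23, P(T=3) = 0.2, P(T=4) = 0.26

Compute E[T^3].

E[T^3] = Σ t^3·P(T=t)
 = 1·0.31 + 8·0.23 + 27·0.2 + 64·0.26
 = 0.31 + 1.84 + 5.4 + 16.64
 = 24.19

24.19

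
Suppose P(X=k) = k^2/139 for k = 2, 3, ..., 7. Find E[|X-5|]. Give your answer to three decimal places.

E[|X-5|] = Σ |x-5|·P(X=x)
 = 3·4/139 + 2·9/139 + 1·16/139 + 0·25/139 + 1·36/139 + 2·49/139
 = 12/139 + 18/139 + 16/139 + 0 + 36/139 + 98/139
 = 180/139

1.295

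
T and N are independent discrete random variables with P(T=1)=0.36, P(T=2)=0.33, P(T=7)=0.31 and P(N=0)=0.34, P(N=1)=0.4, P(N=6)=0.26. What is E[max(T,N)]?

4.0012

E[max(T,N)] = Σ_t Σ_n max(t,n) · P(T=t)P(N=n)
 = 1·0.1224 + 1·0.144 + 6·0.0936 + 2·0.1122 + 2·0.132 + 6·0.0858 + 7·0.1054 + 7·0.124 + 7·0.0806
 = 0.1224 + 0.144 + 0.5616 + 0.2244 + 0.264 + 0.5148 + 0.7378 + 0.868 + 0.5642
 = 4.0012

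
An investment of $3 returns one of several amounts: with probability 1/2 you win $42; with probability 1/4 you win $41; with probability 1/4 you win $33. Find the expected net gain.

36.5

E[payout] = 42·1/2 + 41·1/4 + 33·1/4
 = 21 + 41/4 + 33/4
 = 79/2
Net = 79/2 - 3 = 73/2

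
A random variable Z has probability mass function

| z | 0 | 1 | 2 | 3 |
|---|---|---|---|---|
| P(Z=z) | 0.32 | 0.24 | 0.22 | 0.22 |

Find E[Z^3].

E[Z^3] = Σ z^3·P(Z=z)
 = 0·0.32 + 1·0.24 + 8·0.22 + 27·0.22
 = 0 + 0.24 + 1.76 + 5.94
 = 7.94

7.94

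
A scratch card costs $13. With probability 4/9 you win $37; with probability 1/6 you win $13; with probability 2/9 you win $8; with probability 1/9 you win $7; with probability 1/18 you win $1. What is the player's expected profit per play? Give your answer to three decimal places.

8.222

E[payout] = 37·4/9 + 13·1/6 + 8·2/9 + 7·1/9 + 1·1/18
 = 148/9 + 13/6 + 16/9 + 7/9 + 1/18
 = 191/9
Net = 191/9 - 13 = 74/9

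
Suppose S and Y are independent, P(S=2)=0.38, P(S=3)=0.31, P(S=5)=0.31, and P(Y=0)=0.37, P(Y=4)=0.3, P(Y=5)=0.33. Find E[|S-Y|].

E[|S-Y|] = Σ_s Σ_y |s-y| · P(S=s)P(Y=y)
 = 2·0.1406 + 2·0.114 + 3·0.1254 + 3·0.1147 + 1·0.093 + 2·0.1023 + 5·0.1147 + 1·0.093 + 0·0.1023
 = 0.2812 + 0.228 + 0.3762 + 0.3441 + 0.093 + 0.2046 + 0.5735 + 0.093 + 0
 = 2.1936

2.1936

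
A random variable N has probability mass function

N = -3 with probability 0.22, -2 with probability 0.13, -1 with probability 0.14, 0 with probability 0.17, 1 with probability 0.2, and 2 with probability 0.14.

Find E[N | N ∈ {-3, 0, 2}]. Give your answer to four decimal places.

-0.7170

P(N ∈ {-3, 0, 2}) = 0.22 + 0.17 + 0.14 = 0.53.
E[N | N ∈ {-3, 0, 2}] = [(-3)·0.22 + 0·0.17 + 2·0.14] / 0.53
 = -0.38 / 0.53
 = -38/53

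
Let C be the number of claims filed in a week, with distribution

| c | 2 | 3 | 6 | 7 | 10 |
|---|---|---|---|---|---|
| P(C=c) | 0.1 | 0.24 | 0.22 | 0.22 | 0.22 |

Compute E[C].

5.98

E[C] = Σ c·P(C=c)
 = 2·0.1 + 3·0.24 + 6·0.22 + 7·0.22 + 10·0.22
 = 0.2 + 0.72 + 1.32 + 1.54 + 2.2
 = 5.98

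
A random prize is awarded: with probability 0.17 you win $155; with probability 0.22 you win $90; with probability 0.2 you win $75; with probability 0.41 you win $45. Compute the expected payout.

E[payout] = 155·0.17 + 90·0.22 + 75·0.2 + 45·0.41
 = 26.35 + 19.8 + 15 + 18.45
 = 79.6

79.6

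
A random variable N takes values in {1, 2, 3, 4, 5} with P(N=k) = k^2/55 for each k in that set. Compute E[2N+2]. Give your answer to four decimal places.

E[2N+2] = Σ (2n+2)·P(N=n)
 = 4·1/55 + 6·4/55 + 8·9/55 + 10·16/55 + 12·5/11
 = 4/55 + 24/55 + 72/55 + 32/11 + 60/11
 = 112/11

10.1818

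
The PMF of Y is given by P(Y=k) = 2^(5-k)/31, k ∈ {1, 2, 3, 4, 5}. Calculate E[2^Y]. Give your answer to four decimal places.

E[2^Y] = Σ 2^y·P(Y=y)
 = 2·16/31 + 4·8/31 + 8·4/31 + 16·2/31 + 32·1/31
 = 32/31 + 32/31 + 32/31 + 32/31 + 32/31
 = 160/31

5.1613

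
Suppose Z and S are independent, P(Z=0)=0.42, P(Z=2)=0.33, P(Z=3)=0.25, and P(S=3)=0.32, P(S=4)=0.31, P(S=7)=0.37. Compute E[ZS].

6.7539

E[ZS] = Σ_z Σ_s zs · P(Z=z)P(S=s)
 = 0·0.1344 + 0·0.1302 + 0·0.1554 + 6·0.1056 + 8·0.1023 + 14·0.1221 + 9·0.08 + 12·0.0775 + 21·0.0925
 = 0 + 0 + 0 + 0.6336 + 0.8184 + 1.7094 + 0.72 + 0.93 + 1.9425
 = 6.7539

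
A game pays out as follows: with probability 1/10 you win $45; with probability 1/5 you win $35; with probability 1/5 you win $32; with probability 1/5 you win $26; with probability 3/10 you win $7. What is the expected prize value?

E[payout] = 45·1/10 + 35·1/5 + 32·1/5 + 26·1/5 + 7·3/10
 = 9/2 + 7 + 32/5 + 26/5 + 21/10
 = 126/5

25.2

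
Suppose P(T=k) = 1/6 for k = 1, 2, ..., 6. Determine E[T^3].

E[T^3] = Σ t^3·P(T=t)
 = 1·1/6 + 8·1/6 + 27·1/6 + 64·1/6 + 125·1/6 + 216·1/6
 = 1/6 + 4/3 + 9/2 + 32/3 + 125/6 + 36
 = 147/2

73.5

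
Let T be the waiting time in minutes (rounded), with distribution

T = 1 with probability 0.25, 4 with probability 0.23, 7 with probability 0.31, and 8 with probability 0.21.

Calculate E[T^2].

32.56

E[T^2] = Σ t^2·P(T=t)
 = 1·0.25 + 16·0.23 + 49·0.31 + 64·0.21
 = 0.25 + 3.68 + 15.19 + 13.44
 = 32.56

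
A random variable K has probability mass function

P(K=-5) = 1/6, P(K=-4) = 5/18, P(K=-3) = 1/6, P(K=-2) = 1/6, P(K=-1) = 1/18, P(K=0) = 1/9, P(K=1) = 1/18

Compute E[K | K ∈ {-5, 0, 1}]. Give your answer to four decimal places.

P(K ∈ {-5, 0, 1}) = 1/6 + 1/9 + 1/18 = 1/3.
E[K | K ∈ {-5, 0, 1}] = [(-5)·1/6 + 0·1/9 + 1·1/18] / (1/3)
 = -7/9 / (1/3)
 = -7/3

-2.3333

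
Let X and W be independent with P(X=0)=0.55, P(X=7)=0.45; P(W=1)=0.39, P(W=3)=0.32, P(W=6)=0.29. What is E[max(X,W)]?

E[max(X,W)] = Σ_x Σ_w max(x,w) · P(X=x)P(W=w)
 = 1·0.2145 + 3·0.176 + 6·0.1595 + 7·0.1755 + 7·0.144 + 7·0.1305
 = 0.2145 + 0.528 + 0.957 + 1.2285 + 1.008 + 0.9135
 = 4.8495

4.8495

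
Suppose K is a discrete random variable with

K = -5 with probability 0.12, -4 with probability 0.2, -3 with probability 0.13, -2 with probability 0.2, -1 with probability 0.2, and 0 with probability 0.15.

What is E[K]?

E[K] = Σ k·P(K=k)
 = (-5)·0.12 + (-4)·0.2 + (-3)·0.13 + (-2)·0.2 + (-1)·0.2 + 0·0.15
 = (-0.6) + (-0.8) + (-0.39) + (-0.4) + (-0.2) + 0
 = -2.39

-2.39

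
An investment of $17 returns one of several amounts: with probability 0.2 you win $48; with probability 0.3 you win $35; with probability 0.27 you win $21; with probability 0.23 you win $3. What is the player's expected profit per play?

E[payout] = 48·0.2 + 35·0.3 + 21·0.27 + 3·0.23
 = 9.6 + 10.5 + 5.67 + 0.69
 = 26.46
Net = 26.46 - 17 = 9.46

9.46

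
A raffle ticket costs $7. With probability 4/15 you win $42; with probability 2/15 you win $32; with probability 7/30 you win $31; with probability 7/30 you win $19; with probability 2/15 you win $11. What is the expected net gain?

E[payout] = 42·4/15 + 32·2/15 + 31·7/30 + 19·7/30 + 11·2/15
 = 56/5 + 64/15 + 217/30 + 133/30 + 22/15
 = 143/5
Net = 143/5 - 7 = 108/5

21.6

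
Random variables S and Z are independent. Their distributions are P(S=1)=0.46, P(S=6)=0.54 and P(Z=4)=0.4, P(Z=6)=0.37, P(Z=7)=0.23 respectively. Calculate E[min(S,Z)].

E[min(S,Z)] = Σ_s Σ_z min(s,z) · P(S=s)P(Z=z)
 = 1·0.184 + 1·0.1702 + 1·0.1058 + 4·0.216 + 6·0.1998 + 6·0.1242
 = 0.184 + 0.1702 + 0.1058 + 0.864 + 1.1988 + 0.7452
 = 3.268

3.268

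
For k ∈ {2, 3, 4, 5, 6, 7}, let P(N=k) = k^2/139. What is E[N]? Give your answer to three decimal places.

5.633

E[N] = Σ n·P(N=n)
 = 2·4/139 + 3·9/139 + 4·16/139 + 5·25/139 + 6·36/139 + 7·49/139
 = 8/139 + 27/139 + 64/139 + 125/139 + 216/139 + 343/139
 = 783/139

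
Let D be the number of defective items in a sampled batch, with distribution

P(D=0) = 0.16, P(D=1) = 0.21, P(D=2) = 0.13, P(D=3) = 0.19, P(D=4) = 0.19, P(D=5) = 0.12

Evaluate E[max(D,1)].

E[max(D,1)] = Σ max(d,1)·P(D=d)
 = 1·0.16 + 1·0.21 + 2·0.13 + 3·0.19 + 4·0.19 + 5·0.12
 = 0.16 + 0.21 + 0.26 + 0.57 + 0.76 + 0.6
 = 2.56

2.56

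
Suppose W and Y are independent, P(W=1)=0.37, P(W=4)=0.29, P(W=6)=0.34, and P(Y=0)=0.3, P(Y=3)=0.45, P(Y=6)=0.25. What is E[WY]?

E[WY] = Σ_w Σ_y wy · P(W=w)P(Y=y)
 = 0·0.111 + 3·0.1665 + 6·0.0925 + 0·0.087 + 12·0.1305 + 24·0.0725 + 0·0.102 + 18·0.153 + 36·0.085
 = 0 + 0.4995 + 0.555 + 0 + 1.566 + 1.74 + 0 + 2.754 + 3.06
 = 10.1745

10.1745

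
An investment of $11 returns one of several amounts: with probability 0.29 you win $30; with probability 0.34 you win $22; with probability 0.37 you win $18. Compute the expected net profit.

11.84

E[payout] = 30·0.29 + 22·0.34 + 18·0.37
 = 8.7 + 7.48 + 6.66
 = 22.84
Net = 22.84 - 11 = 11.84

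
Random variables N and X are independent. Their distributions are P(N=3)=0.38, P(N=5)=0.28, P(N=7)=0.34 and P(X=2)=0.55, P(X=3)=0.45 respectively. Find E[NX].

12.054

E[NX] = Σ_n Σ_x nx · P(N=n)P(X=x)
 = 6·0.209 + 9·0.171 + 10·0.154 + 15·0.126 + 14·0.187 + 21·0.153
 = 1.254 + 1.539 + 1.54 + 1.89 + 2.618 + 3.213
 = 12.054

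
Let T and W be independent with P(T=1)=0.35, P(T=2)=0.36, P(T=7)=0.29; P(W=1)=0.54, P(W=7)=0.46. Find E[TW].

E[TW] = Σ_t Σ_w tw · P(T=t)P(W=w)
 = 1·0.189 + 7·0.161 + 2·0.1944 + 14·0.1656 + 7·0.1566 + 49·0.1334
 = 0.189 + 1.127 + 0.3888 + 2.3184 + 1.0962 + 6.5366
 = 11.656

11.656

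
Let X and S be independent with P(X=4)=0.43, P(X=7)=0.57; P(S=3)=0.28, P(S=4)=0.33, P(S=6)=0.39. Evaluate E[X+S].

10.21

E[X+S] = Σ_x Σ_s (x+s) · P(X=x)P(S=s)
 = 7·0.1204 + 8·0.1419 + 10·0.1677 + 10·0.1596 + 11·0.1881 + 13·0.2223
 = 0.8428 + 1.1352 + 1.677 + 1.596 + 2.0691 + 2.8899
 = 10.21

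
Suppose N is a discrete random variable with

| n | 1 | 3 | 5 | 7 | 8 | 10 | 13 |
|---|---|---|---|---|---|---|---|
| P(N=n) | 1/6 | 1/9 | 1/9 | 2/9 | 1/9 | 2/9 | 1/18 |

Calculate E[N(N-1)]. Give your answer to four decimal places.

E[N(N-1)] = Σ n(n-1)·P(N=n)
 = 0·1/6 + 6·1/9 + 20·1/9 + 42·2/9 + 56·1/9 + 90·2/9 + 156·1/18
 = 0 + 2/3 + 20/9 + 28/3 + 56/9 + 20 + 26/3
 = 424/9

47.1111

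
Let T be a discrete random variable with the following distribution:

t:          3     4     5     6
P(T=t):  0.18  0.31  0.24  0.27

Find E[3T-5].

E[3T-5] = Σ (3t-5)·P(T=t)
 = 4·0.18 + 7·0.31 + 10·0.24 + 13·0.27
 = 0.72 + 2.17 + 2.4 + 3.51
 = 8.8

8.8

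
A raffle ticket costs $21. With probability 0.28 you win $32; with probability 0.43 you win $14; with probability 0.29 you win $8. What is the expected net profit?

E[payout] = 32·0.28 + 14·0.43 + 8·0.29
 = 8.96 + 6.02 + 2.32
 = 17.3
Net = 17.3 - 21 = -3.7

-3.7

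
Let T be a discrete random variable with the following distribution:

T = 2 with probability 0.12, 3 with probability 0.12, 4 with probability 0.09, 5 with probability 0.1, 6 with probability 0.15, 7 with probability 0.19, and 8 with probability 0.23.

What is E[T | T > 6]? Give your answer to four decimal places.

P(T > 6) = 0.19 + 0.23 = 0.42.
E[T | T > 6] = [7·0.19 + 8·0.23] / 0.42
 = 3.17 / 0.42
 = 317/42

7.5476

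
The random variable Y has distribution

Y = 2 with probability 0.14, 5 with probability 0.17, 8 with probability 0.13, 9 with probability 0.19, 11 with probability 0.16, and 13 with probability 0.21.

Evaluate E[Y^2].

83.37

E[Y^2] = Σ y^2·P(Y=y)
 = 4·0.14 + 25·0.17 + 64·0.13 + 81·0.19 + 121·0.16 + 169·0.21
 = 0.56 + 4.25 + 8.32 + 15.39 + 19.36 + 35.49
 = 83.37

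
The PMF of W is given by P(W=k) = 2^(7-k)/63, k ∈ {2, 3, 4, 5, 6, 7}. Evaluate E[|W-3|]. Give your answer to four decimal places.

E[|W-3|] = Σ |w-3|·P(W=w)
 = 1·32/63 + 0·16/63 + 1·8/63 + 2·4/63 + 3·2/63 + 4·1/63
 = 32/63 + 0 + 8/63 + 8/63 + 2/21 + 4/63
 = 58/63

0.9206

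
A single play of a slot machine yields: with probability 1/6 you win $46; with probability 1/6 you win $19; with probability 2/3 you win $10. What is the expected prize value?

E[payout] = 46·1/6 + 19·1/6 + 10·2/3
 = 23/3 + 19/6 + 20/3
 = 35/2

17.5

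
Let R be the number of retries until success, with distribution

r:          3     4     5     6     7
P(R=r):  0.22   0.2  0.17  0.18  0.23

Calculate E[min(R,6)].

4.77

E[min(R,6)] = Σ min(r,6)·P(R=r)
 = 3·0.22 + 4·0.2 + 5·0.17 + 6·0.18 + 6·0.23
 = 0.66 + 0.8 + 0.85 + 1.08 + 1.38
 = 4.77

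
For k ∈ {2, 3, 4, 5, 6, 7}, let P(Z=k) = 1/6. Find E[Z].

E[Z] = Σ z·P(Z=z)
 = 2·1/6 + 3·1/6 + 4·1/6 + 5·1/6 + 6·1/6 + 7·1/6
 = 1/3 + 1/2 + 2/3 + 5/6 + 1 + 7/6
 = 9/2

4.5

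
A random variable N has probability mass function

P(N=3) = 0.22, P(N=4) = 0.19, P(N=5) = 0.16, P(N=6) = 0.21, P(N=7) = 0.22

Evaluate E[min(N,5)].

E[min(N,5)] = Σ min(n,5)·P(N=n)
 = 3·0.22 + 4·0.19 + 5·0.16 + 5·0.21 + 5·0.22
 = 0.66 + 0.76 + 0.8 + 1.05 + 1.1
 = 4.37

4.37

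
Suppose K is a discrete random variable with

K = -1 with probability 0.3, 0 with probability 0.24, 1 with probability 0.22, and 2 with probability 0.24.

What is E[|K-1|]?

1.08

E[|K-1|] = Σ |k-1|·P(K=k)
 = 2·0.3 + 1·0.24 + 0·0.22 + 1·0.24
 = 0.6 + 0.24 + 0 + 0.24
 = 1.08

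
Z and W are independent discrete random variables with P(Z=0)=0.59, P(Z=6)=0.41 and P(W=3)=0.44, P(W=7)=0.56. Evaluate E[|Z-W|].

E[|Z-W|] = Σ_z Σ_w |z-w| · P(Z=z)P(W=w)
 = 3·0.2596 + 7·0.3304 + 3·0.1804 + 1·0.2296
 = 0.7788 + 2.3128 + 0.5412 + 0.2296
 = 3.8624

3.8624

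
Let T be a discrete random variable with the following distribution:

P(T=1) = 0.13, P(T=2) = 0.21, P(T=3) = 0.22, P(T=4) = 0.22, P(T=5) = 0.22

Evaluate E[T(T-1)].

E[T(T-1)] = Σ t(t-1)·P(T=t)
 = 0·0.13 + 2·0.21 + 6·0.22 + 12·0.22 + 20·0.22
 = 0 + 0.42 + 1.32 + 2.64 + 4.4
 = 8.78

8.78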